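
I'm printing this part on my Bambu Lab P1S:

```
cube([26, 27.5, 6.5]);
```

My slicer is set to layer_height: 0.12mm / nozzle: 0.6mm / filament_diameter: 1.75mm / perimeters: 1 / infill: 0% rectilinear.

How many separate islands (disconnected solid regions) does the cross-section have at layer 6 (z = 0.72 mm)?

1

At z = 0.72 mm: the cube (footprint 26×27.5) is included at this height. Overall, the cross-section is a single solid region. Island count = 1.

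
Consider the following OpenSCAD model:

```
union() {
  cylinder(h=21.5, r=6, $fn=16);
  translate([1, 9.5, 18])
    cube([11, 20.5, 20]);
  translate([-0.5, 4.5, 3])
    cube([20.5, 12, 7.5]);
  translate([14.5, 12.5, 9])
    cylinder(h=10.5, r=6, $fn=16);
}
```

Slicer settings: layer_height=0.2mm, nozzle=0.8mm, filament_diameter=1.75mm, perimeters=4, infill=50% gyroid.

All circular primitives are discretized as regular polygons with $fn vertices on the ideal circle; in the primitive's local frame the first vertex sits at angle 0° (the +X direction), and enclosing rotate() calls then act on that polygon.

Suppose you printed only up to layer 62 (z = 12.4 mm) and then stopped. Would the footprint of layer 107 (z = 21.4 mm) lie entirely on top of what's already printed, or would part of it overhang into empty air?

part overhangs

Compare the two slices. At z = 12.4: the r=6 cylinder gives a regular 16-gon of circumradius 6 (constant along its height) (area = (16/2)·6.000²·sin(360°/16) = 110.21 mm²); the cube at (1, 9.5) is absent (z outside [18, 38]); the cube at (-0.5, 4.5) is not intersected at this z (z outside [3, 10.5]); the r=6 cylinder at (14.5, 12.5) gives a regular 16-gon of circumradius 6 (constant along its height) (area = (16/2)·6.000²·sin(360°/16) = 110.21 mm²); Merging all regions: the 2 present regions are separate (no shared area or edge), so areas and boundary lengths simply add and each stays a separate island — area = 220.43 mm². At z = 21.4: the cylinder: section is a regular 16-gon, circumradius r=6 (area = (16/2)·6.000²·sin(360°/16) = 110.21 mm²); the cube at (1, 9.5) (footprint 11×20.5) is included at this height (area 225.50 mm²); the cube at (-0.5, 4.5) does not reach this height (z outside [3, 10.5]); the cylinder at (14.5, 12.5) is not intersected at this z (z outside [9, 19.5]); Merging all regions: the 2 present regions are separate (no shared area or edge), so areas and boundary lengths simply add and each stays a separate island — area = 335.71 mm². Checking containment: at z = 21.4 the cross-section extends beyond the z = 12.4 cross-section by about 202.83 mm².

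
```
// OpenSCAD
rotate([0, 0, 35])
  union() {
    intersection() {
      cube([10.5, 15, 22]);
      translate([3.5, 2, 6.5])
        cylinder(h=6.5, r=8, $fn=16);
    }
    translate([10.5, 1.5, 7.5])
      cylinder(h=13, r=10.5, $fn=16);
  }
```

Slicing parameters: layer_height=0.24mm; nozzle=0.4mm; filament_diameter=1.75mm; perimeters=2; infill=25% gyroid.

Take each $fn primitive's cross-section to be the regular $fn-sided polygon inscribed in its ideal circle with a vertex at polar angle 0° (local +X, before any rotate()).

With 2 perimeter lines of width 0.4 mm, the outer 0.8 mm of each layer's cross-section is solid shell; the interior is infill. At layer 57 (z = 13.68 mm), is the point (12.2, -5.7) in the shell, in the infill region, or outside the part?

At z = 13.68 mm: the cube (footprint 10.5×15) is included at this height; the cylinder at (3.5, 2) is absent (z outside [6.5, 13]); Keeping only the common overlap: at least one operand is absent at this height, so nothing remains; the cylinder at (10.5, 1.5): section is a regular 16-gon, circumradius r=10.5; Taking the union: only the r=10.5 cylinder at (10.5, 1.5) is present, so the union is just that shape — 1 connected region; (rotated 35° about Z; rotation is an isometry so areas/perimeters/island counts are preserved). Overall, the cross-section is a single solid region. Undo the 35° rotation: the query point maps to (6.724, -11.667) in the un-rotated model frame. The nearest boundary edge runs (6.48, -8.20)→(10.50, -9.00); distance from the point to it = 3.35 mm. The point is not inside any of the regions above, so it lies outside the cross-section (3.35 mm from the nearest boundary).

outside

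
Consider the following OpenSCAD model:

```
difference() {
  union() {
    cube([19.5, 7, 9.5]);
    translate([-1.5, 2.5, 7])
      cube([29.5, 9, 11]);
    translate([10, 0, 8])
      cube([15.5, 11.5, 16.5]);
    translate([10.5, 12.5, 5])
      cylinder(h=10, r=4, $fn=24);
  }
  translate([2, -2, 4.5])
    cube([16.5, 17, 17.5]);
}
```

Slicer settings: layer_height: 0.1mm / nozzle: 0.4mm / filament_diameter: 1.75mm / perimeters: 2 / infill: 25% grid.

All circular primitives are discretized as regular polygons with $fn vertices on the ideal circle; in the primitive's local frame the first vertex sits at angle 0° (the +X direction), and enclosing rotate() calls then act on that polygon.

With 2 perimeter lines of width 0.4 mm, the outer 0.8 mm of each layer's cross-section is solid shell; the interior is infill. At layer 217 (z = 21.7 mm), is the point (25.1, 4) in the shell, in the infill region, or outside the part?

shell

At z = 21.7 mm: the cube does not reach this height (z outside [0, 9.5]); the cube at (-1.5, 2.5) is absent (z outside [7, 18]); the cube at (10, 0) (footprint 15.5×11.5) is included at this height; the cylinder at (10.5, 12.5) does not reach this height (z outside [5, 15]); Combining (union): only the 15.5×11.5 cube at (10, 0) is present, so the union is just that shape — 1 connected region; the 16.5×17 cube at (2, -2) contributes its full rectangle; After the difference (first − rest): starting from the result so far, the 16.5×17 cube at (2, -2) partially overlaps it — only the 97.75 mm² overlap (of its 280.50 mm²) is removed, clipping the outline — 1 connected region. Overall, the cross-section is a single solid region. The nearest boundary edge runs (25.50, 11.50)→(25.50, 0.00); distance from the point to it = 0.40 mm. The point is inside the cross-section, 0.40 mm from the nearest boundary — within the 0.8 mm shell band (2 × 0.4).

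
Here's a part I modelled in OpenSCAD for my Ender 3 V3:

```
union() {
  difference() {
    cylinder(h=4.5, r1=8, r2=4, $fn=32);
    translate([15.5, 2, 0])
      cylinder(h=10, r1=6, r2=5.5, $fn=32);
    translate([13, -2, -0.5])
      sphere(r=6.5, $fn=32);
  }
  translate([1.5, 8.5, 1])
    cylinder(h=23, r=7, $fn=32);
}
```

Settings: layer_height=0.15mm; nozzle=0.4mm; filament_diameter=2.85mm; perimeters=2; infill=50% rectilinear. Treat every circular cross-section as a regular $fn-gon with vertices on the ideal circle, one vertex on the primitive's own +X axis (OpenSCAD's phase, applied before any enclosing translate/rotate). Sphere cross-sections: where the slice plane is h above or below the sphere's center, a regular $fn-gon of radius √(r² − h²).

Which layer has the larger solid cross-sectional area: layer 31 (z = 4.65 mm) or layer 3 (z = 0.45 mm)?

layer 3 (z = 0.45 mm)

Layer 31 (z = 4.65): the cone is not intersected at this z (z outside [0, 4.5]); the cone at (15.5, 2) contributes a regular 32-gon of circumradius 5.768 (interpolated between r1=6 and r2=5.5 at t=0.465) (area = (32/2)·5.768²·sin(360°/32) = 103.83 mm²); the sphere at (13, -2): section is a regular 32-gon, circumradius = √(r²−h²) = √(6.5²−5.15²) = 3.966 (area = (32/2)·3.966²·sin(360°/32) = 49.09 mm²); After the difference (first − rest): the first operand is absent here, so nothing remains; the cylinder at (1.5, 8.5): section is a regular 32-gon, circumradius r=7 (area = (32/2)·7.000²·sin(360°/32) = 152.95 mm²); Combining (union): only the r=7 cylinder at (1.5, 8.5) is present, so the union is just that shape — area = 152.95 mm². So its area = 152.95 mm². Layer 3 (z = 0.45): the cone contributes a regular 32-gon of circumradius 7.600 (interpolated between r1=8 and r2=4 at t=0.100) (area = (32/2)·7.600²·sin(360°/32) = 180.29 mm²); the cone at (15.5, 2): at t=0.045 of its height the radius interpolates to r₁+(r₂−r₁)t = 5.978, giving a regular 32-gon of that circumradius (area = (32/2)·5.978²·sin(360°/32) = 111.53 mm²); the r=6.5 sphere at (13, -2) contributes a regular 32-gon of circumradius √(6.5²−0.95²) = 6.430 (area = (32/2)·6.430²·sin(360°/32) = 129.06 mm²); After the difference (first − rest): starting from the cone (180.29 mm²), the cone at (15.5, 2) misses the remaining region (no effect); the r=6.5 sphere at (13, -2) partially overlaps it — only the 2.64 mm² overlap (of its 129.06 mm²) is removed, clipping the outline — area = 177.65 mm²; the cylinder at (1.5, 8.5) is not intersected at this z (z outside [1, 24]); Merging all regions: only that combined region is present, so the union is just that shape — area = 177.65 mm². So its area = 177.65 mm². Layer 3 is larger (177.65 vs 152.95 mm²).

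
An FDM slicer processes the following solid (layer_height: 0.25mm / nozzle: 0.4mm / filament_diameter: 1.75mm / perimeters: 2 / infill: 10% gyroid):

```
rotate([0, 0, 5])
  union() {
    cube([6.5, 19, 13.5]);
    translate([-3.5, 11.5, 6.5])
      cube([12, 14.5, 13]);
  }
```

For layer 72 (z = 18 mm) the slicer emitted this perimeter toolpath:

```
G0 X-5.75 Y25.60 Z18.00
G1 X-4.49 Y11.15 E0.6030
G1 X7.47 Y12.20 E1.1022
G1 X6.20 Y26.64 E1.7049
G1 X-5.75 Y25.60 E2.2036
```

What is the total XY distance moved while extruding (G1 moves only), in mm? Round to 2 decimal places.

53.00 mm

Sum the Euclidean lengths of each G1 segment: total = 53.00 mm.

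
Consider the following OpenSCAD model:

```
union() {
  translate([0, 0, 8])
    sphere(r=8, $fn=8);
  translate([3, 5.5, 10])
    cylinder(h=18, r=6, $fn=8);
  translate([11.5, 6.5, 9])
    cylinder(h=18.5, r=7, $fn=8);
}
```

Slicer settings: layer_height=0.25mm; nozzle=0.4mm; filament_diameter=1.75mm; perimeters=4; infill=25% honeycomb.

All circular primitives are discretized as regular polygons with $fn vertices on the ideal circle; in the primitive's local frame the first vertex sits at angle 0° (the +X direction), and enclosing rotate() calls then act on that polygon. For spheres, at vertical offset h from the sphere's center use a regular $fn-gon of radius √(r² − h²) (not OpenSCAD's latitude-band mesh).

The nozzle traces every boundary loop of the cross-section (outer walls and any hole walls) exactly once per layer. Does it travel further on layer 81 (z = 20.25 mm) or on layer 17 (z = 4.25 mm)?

layer 81 (z = 20.25 mm)

Layer 81 (z = 20.25): the sphere is absent (|z−center|=12.250 > r=8); the r=6 cylinder at (3, 5.5) gives a regular 8-gon of circumradius 6 (constant along its height) (perimeter = 2·8·6.000·sin(180°/8) = 36.74 mm); the cylinder at (11.5, 6.5): section is a regular 8-gon, circumradius r=7 (perimeter = 2·8·7.000·sin(180°/8) = 42.86 mm); Combining (union): the regions partially overlap (shared area 23.12 mm²), so the edge portions inside another operand are dropped and the merged outline is re-measured after clipping — boundary = 58.97 mm. So its perimeter = 58.97 mm. Layer 17 (z = 4.25): the r=8 sphere slices to a regular 8-gon of circumradius 7.067 (√(r²−h²) with h=3.75 from center) (perimeter = 2·8·7.067·sin(180°/8) = 43.27 mm); the cylinder at (3, 5.5) is absent (z outside [10, 28]); the cylinder at (11.5, 6.5) is absent (z outside [9, 27.5]); Merging all regions: only the r=8 sphere is present, so the union is just that shape — boundary = 43.27 mm. So its perimeter = 43.27 mm. Layer 81 is larger (58.97 vs 43.27 mm).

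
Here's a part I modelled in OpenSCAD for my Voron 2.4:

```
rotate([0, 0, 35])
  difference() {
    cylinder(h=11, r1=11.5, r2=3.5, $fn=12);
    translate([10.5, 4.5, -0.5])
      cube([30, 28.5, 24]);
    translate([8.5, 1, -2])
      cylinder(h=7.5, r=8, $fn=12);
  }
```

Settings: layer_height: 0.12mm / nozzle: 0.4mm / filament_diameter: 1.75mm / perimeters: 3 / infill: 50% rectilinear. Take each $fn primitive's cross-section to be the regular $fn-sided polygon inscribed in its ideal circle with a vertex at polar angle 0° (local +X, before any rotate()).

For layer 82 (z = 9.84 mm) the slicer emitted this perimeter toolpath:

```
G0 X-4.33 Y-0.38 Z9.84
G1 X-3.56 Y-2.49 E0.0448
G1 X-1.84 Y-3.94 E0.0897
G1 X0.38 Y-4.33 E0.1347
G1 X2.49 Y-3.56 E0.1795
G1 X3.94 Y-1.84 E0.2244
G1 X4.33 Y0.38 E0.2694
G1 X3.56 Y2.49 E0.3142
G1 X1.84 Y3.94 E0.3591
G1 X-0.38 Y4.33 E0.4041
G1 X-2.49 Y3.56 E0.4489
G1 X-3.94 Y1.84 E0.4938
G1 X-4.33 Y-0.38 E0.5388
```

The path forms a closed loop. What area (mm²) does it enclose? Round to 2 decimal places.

56.68 mm²

Apply the shoelace formula to the sequence of (X, Y) vertices; enclosed area = 56.68 mm².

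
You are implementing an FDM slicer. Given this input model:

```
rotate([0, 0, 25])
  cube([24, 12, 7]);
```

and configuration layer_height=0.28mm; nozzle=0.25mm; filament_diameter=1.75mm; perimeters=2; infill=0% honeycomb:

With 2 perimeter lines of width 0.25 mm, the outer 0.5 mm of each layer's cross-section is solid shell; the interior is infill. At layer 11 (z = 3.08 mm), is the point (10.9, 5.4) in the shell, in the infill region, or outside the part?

shell

At z = 3.08 mm: the cube is present — its section is the full 24×12 rectangle; (rotated 25° about Z; rotation is an isometry so areas/perimeters/island counts are preserved). Overall, the cross-section is a single solid region. Undo the 25° rotation: the query point maps to (12.161, 0.288) in the un-rotated model frame. The nearest boundary edge runs (0.00, 0.00)→(24.00, 0.00); distance from the point to it = 0.29 mm. The point is inside the cross-section, 0.29 mm from the nearest boundary — within the 0.5 mm shell band (2 × 0.25).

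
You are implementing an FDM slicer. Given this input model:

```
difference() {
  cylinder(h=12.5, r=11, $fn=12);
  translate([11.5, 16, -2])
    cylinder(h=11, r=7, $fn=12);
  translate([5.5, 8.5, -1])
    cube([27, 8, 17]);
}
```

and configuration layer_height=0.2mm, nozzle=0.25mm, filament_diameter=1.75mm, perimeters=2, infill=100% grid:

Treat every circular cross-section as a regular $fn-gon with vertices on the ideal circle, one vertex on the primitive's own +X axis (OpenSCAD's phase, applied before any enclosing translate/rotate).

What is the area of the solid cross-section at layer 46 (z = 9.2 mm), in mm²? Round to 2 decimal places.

362.47 mm²

At z = 9.2 mm: the cylinder: section is a regular 12-gon, circumradius r=11 (area = (12/2)·11.000²·sin(360°/12) = 363.00 mm²); the cylinder at (11.5, 16) is not intersected at this z (z outside [-2, 9]); the cube at (5.5, 8.5) (footprint 27×8) is included at this height (area 216.00 mm²); After the difference (first − rest): starting from the r=11 cylinder (363.00 mm²), the 27×8 cube at (5.5, 8.5) partially overlaps it — only the 0.53 mm² overlap (of its 216.00 mm²) is removed, clipping the outline — area = 362.47 mm². Overall, the cross-section is a single solid region. Net area = 362.47 mm².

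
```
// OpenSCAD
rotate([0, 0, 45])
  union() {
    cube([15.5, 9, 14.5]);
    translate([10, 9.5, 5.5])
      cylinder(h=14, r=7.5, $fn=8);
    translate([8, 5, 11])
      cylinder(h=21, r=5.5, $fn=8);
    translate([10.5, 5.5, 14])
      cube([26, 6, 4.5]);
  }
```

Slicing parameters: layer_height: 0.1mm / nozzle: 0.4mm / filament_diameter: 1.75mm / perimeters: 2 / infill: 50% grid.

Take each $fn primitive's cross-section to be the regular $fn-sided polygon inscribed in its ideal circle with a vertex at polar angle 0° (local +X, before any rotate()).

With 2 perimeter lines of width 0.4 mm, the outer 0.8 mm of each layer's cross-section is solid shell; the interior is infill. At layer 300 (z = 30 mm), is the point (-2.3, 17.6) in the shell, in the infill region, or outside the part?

outside

At z = 30 mm: the cube is not intersected at this z (z outside [0, 14.5]); the cylinder at (10, 9.5) is not intersected at this z (z outside [5.5, 19.5]); the cylinder at (8, 5): section is a regular 8-gon, circumradius r=5.5; the cube at (10.5, 5.5) does not reach this height (z outside [14, 18.5]); Taking the union: only the r=5.5 cylinder at (8, 5) is present, so the union is just that shape — 1 connected region; (rotated 45° about Z; rotation is an isometry so areas/perimeters/island counts are preserved). Overall, the cross-section is a single solid region. Undo the 45° rotation: the query point maps to (10.819, 14.071) in the un-rotated model frame. The nearest boundary edge runs (11.89, 8.89)→(8.00, 10.50); distance from the point to it = 4.38 mm. The point is not inside any of the regions above, so it lies outside the cross-section (4.38 mm from the nearest boundary).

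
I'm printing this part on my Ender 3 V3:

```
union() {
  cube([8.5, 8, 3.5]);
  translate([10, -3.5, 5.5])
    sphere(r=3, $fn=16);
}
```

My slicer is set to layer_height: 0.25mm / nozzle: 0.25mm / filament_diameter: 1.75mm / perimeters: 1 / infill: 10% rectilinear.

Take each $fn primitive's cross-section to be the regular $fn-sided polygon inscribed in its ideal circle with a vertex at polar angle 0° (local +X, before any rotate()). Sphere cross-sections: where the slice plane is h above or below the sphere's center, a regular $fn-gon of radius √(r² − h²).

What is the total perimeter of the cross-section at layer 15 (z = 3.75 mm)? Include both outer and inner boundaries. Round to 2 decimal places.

At z = 3.75 mm: the cube is not intersected at this z (z outside [0, 3.5]); the sphere at (10, -3.5): section is a regular 16-gon, circumradius = √(r²−h²) = √(3²−1.75²) = 2.437 (perimeter = 2·16·2.437·sin(180°/16) = 15.21 mm); Merging all regions: only the r=3 sphere at (10, -3.5) is present, so the union is just that shape — boundary = 15.21 mm. Overall, the cross-section is a single solid region. Total boundary length (outer) = 15.21 mm.

15.21 mm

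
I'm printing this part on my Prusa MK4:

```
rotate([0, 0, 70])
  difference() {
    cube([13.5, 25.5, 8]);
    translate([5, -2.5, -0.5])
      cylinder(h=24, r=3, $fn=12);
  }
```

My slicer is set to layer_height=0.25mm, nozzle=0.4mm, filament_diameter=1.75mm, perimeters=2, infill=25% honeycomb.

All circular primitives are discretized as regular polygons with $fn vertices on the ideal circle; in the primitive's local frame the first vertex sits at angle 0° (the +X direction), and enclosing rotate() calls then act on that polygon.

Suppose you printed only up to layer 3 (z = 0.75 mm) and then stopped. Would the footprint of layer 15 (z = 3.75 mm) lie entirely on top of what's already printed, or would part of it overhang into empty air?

Compare the two slices. At z = 0.75: the 13.5×25.5 cube contributes its full rectangle (area 344.25 mm²); the r=3 cylinder at (5, -2.5) gives a regular 12-gon of circumradius 3 (constant along its height) (area = (12/2)·3.000²·sin(360°/12) = 27.00 mm²); Subtracting the remaining from the first: starting from the 13.5×25.5 cube (344.25 mm²), the r=3 cylinder at (5, -2.5) partially overlaps it — only the 0.91 mm² overlap (of its 27.00 mm²) is removed, clipping the outline — area = 343.34 mm²; (whole slice rotated 70° about Z — lengths, areas and connectivity unchanged). At z = 3.75: the 13.5×25.5 cube contributes its full rectangle (area 344.25 mm²); the r=3 cylinder at (5, -2.5) gives a regular 12-gon of circumradius 3 (constant along its height) (area = (12/2)·3.000²·sin(360°/12) = 27.00 mm²); Taking the first minus the rest: starting from the 13.5×25.5 cube (344.25 mm²), the r=3 cylinder at (5, -2.5) partially overlaps it — only the 0.91 mm² overlap (of its 27.00 mm²) is removed, clipping the outline — area = 343.34 mm²; (whole slice rotated 70° about Z — lengths, areas and connectivity unchanged). Checking containment: the cross-section at z = 3.75 is a subset of the cross-section at z = 0.75.

entirely on top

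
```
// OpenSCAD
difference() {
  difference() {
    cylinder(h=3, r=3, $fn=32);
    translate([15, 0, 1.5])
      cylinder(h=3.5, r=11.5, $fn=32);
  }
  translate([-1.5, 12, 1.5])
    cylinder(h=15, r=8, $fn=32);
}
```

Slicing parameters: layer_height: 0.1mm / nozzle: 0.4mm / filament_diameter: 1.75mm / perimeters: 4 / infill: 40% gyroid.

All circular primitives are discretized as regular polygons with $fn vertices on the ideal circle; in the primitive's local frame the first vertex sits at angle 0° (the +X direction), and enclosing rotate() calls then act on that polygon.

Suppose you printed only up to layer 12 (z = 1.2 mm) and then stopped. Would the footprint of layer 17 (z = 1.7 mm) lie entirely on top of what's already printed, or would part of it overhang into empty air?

Compare the two slices. At z = 1.2: the cylinder: section is a regular 32-gon, circumradius r=3 (area = (32/2)·3.000²·sin(360°/32) = 28.09 mm²); the cylinder at (15, 0) does not reach this height (z outside [1.5, 5]); After the difference (first − rest): none of the subtracted shapes is present at this height, so the r=3 cylinder is unchanged — area = 28.09 mm²; the cylinder at (-1.5, 12) does not reach this height (z outside [1.5, 16.5]); After the difference (first − rest): none of the subtracted shapes is present at this height, so that combined region is unchanged — area = 28.09 mm². At z = 1.7: the r=3 cylinder contributes a regular 32-gon of circumradius 3 (area = (32/2)·3.000²·sin(360°/32) = 28.09 mm²); the cylinder at (15, 0): section is a regular 32-gon, circumradius r=11.5 (area = (32/2)·11.500²·sin(360°/32) = 412.81 mm²); Subtracting the remaining from the first: starting from the r=3 cylinder (28.09 mm²), the r=11.5 cylinder at (15, 0) misses the remaining region (no effect) — area = 28.09 mm²; the r=8 cylinder at (-1.5, 12) gives a regular 32-gon of circumradius 8 (constant along its height) (area = (32/2)·8.000²·sin(360°/32) = 199.77 mm²); Subtracting the remaining from the first: starting from that combined region (28.09 mm²), the r=8 cylinder at (-1.5, 12) misses the remaining region (no effect) — area = 28.09 mm². Checking containment: the cross-section at z = 1.7 is a subset of the cross-section at z = 1.2.

entirely on top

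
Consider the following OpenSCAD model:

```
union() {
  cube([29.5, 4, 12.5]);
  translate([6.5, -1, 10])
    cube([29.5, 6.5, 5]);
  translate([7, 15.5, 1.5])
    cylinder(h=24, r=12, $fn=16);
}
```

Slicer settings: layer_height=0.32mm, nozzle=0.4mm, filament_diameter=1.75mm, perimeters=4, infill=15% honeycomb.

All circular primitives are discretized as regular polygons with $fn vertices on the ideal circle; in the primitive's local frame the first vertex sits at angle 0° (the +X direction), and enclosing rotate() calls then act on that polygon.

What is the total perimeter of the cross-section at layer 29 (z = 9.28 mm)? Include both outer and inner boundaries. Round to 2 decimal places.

At z = 9.28 mm: the cube (footprint 29.5×4) is included at this height (perimeter 67.00 mm); the cube at (6.5, -1) does not reach this height (z outside [10, 15]); the cylinder at (7, 15.5): section is a regular 16-gon, circumradius r=12 (perimeter = 2·16·12.000·sin(180°/16) = 74.91 mm); Taking the union: the regions partially overlap (shared area 1.26 mm²), so the edge portions inside another operand are dropped and the merged outline is re-measured after clipping — boundary = 131.76 mm. Overall, the cross-section is a single solid region. Total boundary length (outer) = 131.76 mm.

131.76 mm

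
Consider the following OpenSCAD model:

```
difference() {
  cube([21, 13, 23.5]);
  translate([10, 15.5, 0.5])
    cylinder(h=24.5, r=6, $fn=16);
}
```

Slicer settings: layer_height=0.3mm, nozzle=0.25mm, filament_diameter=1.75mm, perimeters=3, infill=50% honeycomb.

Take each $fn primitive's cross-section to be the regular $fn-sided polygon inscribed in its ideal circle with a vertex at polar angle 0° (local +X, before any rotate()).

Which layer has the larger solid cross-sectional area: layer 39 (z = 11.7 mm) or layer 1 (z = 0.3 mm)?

layer 1 (z = 0.3 mm)

Layer 39 (z = 11.7): the cube (footprint 21×13) is included at this height (area 273.00 mm²); the r=6 cylinder at (10, 15.5) contributes a regular 16-gon of circumradius 6 (area = (16/2)·6.000²·sin(360°/16) = 110.21 mm²); After the difference (first − rest): starting from the 21×13 cube (273.00 mm²), the r=6 cylinder at (10, 15.5) partially overlaps it — only the 26.37 mm² overlap (of its 110.21 mm²) is removed, clipping the outline — area = 246.63 mm². So its area = 246.63 mm². Layer 1 (z = 0.3): the cube is present — its section is the full 21×13 rectangle (area 273.00 mm²); the cylinder at (10, 15.5) is absent (z outside [0.5, 25]); After the difference (first − rest): none of the subtracted shapes is present at this height, so the 21×13 cube is unchanged — area = 273.00 mm². So its area = 273.00 mm². Layer 1 is larger (273.00 vs 246.63 mm²).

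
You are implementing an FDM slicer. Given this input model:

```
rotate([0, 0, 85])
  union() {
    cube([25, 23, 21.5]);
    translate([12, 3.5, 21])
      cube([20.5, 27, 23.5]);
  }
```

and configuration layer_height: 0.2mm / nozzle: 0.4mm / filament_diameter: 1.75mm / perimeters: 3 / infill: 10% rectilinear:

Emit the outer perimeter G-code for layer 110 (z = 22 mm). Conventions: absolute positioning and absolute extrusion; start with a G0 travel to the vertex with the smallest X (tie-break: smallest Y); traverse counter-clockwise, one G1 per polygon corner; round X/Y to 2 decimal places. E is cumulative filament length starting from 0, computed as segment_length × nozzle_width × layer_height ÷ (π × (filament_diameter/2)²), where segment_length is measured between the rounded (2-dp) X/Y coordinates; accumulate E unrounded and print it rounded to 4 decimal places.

At z = 22 mm: the cube is absent (z outside [0, 21.5]); the cube at (12, 3.5) is present — its section is the full 20.5×27 rectangle; Taking the union: only the 20.5×27 cube at (12, 3.5) is present, so the union is just that shape — 1 connected region; (whole slice rotated 85° about Z — lengths, areas and connectivity unchanged). The outline is a single polygon with 4 vertices. Extrusion per mm of travel: 0.4 × 0.2 / (π × 0.875²) = 0.033260. Accumulating E over each segment gives final E = 3.1598.

G0 X-29.34 Y14.61 Z22.00
G1 X-2.44 Y12.26 E0.8981
G1 X-0.65 Y32.68 E1.5799
G1 X-27.55 Y35.03 E2.4780
G1 X-29.34 Y14.61 E3.1598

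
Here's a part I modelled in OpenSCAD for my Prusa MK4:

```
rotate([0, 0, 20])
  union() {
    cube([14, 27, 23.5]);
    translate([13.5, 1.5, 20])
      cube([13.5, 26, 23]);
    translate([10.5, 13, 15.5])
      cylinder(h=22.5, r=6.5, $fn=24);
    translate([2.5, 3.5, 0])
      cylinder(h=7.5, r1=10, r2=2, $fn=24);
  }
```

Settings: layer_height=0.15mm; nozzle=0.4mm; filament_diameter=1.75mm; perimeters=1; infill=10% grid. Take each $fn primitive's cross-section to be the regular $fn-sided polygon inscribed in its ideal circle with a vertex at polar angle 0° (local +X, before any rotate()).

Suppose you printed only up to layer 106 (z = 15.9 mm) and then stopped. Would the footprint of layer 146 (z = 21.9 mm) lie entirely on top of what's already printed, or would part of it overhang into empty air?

part overhangs

Compare the two slices. At z = 15.9: the cube (footprint 14×27) is included at this height (area 378.00 mm²); the cube at (13.5, 1.5) does not reach this height (z outside [20, 43]); the r=6.5 cylinder at (10.5, 13) contributes a regular 24-gon of circumradius 6.5 (area = (24/2)·6.500²·sin(360°/24) = 131.22 mm²); the cone at (2.5, 3.5) is absent (z outside [0, 7.5]); Taking the union: the regions partially overlap — summed areas 509.22 mm² minus the doubly-counted overlap 108.54 mm² gives 400.68 mm² — area = 400.68 mm²; (rotated 20° about Z; rotation is an isometry so areas/perimeters/island counts are preserved). At z = 21.9: the cube is present — its section is the full 14×27 rectangle (area 378.00 mm²); the cube at (13.5, 1.5) (footprint 13.5×26) is included at this height (area 351.00 mm²); the cylinder at (10.5, 13): section is a regular 24-gon, circumradius r=6.5 (area = (24/2)·6.500²·sin(360°/24) = 131.22 mm²); the cone at (2.5, 3.5) does not reach this height (z outside [0, 7.5]); Combining (union): the regions partially overlap — summed areas 860.22 mm² minus the doubly-counted overlap 143.97 mm² gives 716.25 mm² — area = 716.25 mm²; (whole slice rotated 20° about Z — lengths, areas and connectivity unchanged). Checking containment: at z = 21.9 the cross-section extends beyond the z = 15.9 cross-section by about 315.57 mm².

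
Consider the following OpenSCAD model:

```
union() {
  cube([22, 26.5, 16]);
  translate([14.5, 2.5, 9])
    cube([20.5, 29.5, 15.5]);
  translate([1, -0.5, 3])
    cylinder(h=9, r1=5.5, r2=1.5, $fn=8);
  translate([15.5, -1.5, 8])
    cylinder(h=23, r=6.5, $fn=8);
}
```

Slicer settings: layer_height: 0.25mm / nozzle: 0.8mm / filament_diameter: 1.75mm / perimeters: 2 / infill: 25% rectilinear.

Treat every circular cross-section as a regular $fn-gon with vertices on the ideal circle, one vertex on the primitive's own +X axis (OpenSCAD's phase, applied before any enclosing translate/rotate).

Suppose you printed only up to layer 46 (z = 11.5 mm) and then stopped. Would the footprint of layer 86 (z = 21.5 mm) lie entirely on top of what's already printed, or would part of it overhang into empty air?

entirely on top

Compare the two slices. At z = 11.5: the cube is present — its section is the full 22×26.5 rectangle (area 583.00 mm²); the 20.5×29.5 cube at (14.5, 2.5) contributes its full rectangle (area 604.75 mm²); the cone at (1, -0.5): at t=0.944 of its height the radius interpolates to r₁+(r₂−r₁)t = 1.722, giving a regular 8-gon of that circumradius (area = (8/2)·1.722²·sin(360°/8) = 8.39 mm²); the cylinder at (15.5, -1.5): section is a regular 8-gon, circumradius r=6.5 (area = (8/2)·6.500²·sin(360°/8) = 119.50 mm²); Merging all regions: the regions partially overlap — summed areas 1315.64 mm² minus the doubly-counted overlap 223.49 mm² gives 1092.15 mm² — area = 1092.15 mm². At z = 21.5: the cube is not intersected at this z (z outside [0, 16]); the cube at (14.5, 2.5) (footprint 20.5×29.5) is included at this height (area 604.75 mm²); the cone at (1, -0.5) is not intersected at this z (z outside [3, 12]); the cylinder at (15.5, -1.5): section is a regular 8-gon, circumradius r=6.5 (area = (8/2)·6.500²·sin(360°/8) = 119.50 mm²); Combining (union): the regions partially overlap — summed areas 724.25 mm² minus the doubly-counted overlap 9.48 mm² gives 714.77 mm² — area = 714.77 mm². Checking containment: the cross-section at z = 21.5 is a subset of the cross-section at z = 11.5.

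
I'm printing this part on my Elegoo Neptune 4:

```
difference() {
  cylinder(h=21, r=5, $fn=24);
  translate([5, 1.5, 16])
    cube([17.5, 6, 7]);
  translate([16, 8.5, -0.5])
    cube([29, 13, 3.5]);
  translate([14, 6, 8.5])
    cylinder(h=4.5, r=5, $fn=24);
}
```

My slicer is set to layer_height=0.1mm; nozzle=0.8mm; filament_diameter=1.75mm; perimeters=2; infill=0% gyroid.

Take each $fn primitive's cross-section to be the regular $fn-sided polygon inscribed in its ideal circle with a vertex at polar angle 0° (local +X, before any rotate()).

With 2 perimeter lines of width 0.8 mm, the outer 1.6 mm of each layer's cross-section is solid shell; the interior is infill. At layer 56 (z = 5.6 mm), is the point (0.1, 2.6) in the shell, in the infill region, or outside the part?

infill

At z = 5.6 mm: the r=5 cylinder gives a regular 24-gon of circumradius 5 (constant along its height); the cube at (5, 1.5) is absent (z outside [16, 23]); the cube at (16, 8.5) is absent (z outside [-0.5, 3]); the cylinder at (14, 6) is absent (z outside [8.5, 13]); After the difference (first − rest): none of the subtracted shapes is present at this height, so the r=5 cylinder is unchanged — 1 connected region. Overall, the cross-section is a single solid region. The nearest boundary edge runs (1.29, 4.83)→(0.00, 5.00); distance from the point to it = 2.37 mm. The point is inside the cross-section and 2.37 mm from the nearest boundary — more than the 1.6 mm shell width (2 × 0.8), so it's in the infill interior.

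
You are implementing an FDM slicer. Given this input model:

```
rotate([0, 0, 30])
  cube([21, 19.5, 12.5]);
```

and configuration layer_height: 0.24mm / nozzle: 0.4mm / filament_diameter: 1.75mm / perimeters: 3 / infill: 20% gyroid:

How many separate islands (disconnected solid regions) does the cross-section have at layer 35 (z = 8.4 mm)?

1

At z = 8.4 mm: the cube (footprint 21×19.5) is included at this height; (whole slice rotated 30° about Z — lengths, areas and connectivity unchanged). Overall, the cross-section is a single solid region. Island count = 1.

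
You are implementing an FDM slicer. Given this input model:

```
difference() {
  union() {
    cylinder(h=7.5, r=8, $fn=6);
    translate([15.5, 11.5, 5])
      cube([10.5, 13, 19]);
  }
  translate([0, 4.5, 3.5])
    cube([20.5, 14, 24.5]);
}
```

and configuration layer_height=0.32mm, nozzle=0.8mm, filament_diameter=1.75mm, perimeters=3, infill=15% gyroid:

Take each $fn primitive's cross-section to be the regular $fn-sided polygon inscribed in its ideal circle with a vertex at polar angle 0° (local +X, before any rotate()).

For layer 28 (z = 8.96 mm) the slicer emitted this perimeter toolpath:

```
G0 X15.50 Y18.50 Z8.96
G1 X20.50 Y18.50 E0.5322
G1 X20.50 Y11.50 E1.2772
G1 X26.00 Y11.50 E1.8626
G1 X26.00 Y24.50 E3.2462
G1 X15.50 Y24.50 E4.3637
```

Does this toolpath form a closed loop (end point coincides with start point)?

Start point (G0): (15.50, 18.50). End point (last G1): the path does not return to the start — open.

no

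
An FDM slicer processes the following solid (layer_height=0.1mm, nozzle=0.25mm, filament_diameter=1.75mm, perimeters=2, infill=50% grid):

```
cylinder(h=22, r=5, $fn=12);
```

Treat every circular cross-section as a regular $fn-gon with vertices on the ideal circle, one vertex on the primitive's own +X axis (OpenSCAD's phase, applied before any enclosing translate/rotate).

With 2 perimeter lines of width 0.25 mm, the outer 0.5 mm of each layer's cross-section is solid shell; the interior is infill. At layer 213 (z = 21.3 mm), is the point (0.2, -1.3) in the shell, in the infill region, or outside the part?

infill

At z = 21.3 mm: the r=5 cylinder contributes a regular 12-gon of circumradius 5. Overall, the cross-section is a single solid region. The nearest boundary edge runs (-0.00, -5.00)→(2.50, -4.33); distance from the point to it = 3.52 mm. The point is inside the cross-section and 3.52 mm from the nearest boundary — more than the 0.5 mm shell width (2 × 0.25), so it's in the infill interior.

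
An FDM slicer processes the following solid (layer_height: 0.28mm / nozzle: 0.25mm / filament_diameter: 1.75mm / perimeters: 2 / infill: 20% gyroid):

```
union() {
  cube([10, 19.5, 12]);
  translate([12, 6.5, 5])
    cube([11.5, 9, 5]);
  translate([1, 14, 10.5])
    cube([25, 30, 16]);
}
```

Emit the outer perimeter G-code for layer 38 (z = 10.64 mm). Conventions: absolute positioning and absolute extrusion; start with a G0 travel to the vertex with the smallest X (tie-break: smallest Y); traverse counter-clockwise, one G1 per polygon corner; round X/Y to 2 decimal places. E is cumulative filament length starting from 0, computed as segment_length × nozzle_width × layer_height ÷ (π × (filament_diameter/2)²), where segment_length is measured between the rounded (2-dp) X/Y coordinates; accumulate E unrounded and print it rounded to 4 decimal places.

G0 X0.00 Y0.00 Z10.64
G1 X10.00 Y0.00 E0.2910
G1 X10.00 Y14.00 E0.6985
G1 X26.00 Y14.00 E1.1641
G1 X26.00 Y44.00 E2.0372
G1 X1.00 Y44.00 E2.7647
G1 X1.00 Y19.50 E3.4778
G1 X0.00 Y19.50 E3.5069
G1 X0.00 Y0.00 E4.0744

At z = 10.64 mm: the cube (footprint 10×19.5) is included at this height; the cube at (12, 6.5) does not reach this height (z outside [5, 10]); the 25×30 cube at (1, 14) contributes its full rectangle; Combining (union): the regions partially overlap (shared area 49.50 mm²), so overlapping operands fuse into one piece — 1 connected region. The outline is a single polygon with 8 vertices. Extrusion per mm of travel: 0.25 × 0.28 / (π × 0.875²) = 0.029103. Accumulating E over each segment gives final E = 4.0744.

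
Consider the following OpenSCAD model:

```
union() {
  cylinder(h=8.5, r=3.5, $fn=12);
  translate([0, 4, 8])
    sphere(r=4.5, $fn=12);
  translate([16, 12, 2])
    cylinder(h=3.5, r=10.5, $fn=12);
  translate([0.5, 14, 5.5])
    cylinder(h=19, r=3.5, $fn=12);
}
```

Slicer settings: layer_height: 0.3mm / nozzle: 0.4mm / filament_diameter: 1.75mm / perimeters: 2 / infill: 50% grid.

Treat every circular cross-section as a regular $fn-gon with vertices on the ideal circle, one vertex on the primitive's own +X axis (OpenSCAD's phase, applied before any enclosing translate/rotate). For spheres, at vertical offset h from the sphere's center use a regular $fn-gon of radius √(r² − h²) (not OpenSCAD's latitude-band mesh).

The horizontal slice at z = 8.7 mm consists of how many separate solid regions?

At z = 8.7 mm: the cylinder is absent (z outside [0, 8.5]); the r=4.5 sphere at (0, 4) contributes a regular 12-gon of circumradius √(4.5²−0.7²) = 4.445; the cylinder at (16, 12) does not reach this height (z outside [2, 5.5]); the cylinder at (0.5, 14): section is a regular 12-gon, circumradius r=3.5; Combining (union): the 2 present regions are separate (no shared area or edge), so areas and boundary lengths simply add and each stays a separate island — 2 connected regions. The result has 2 disconnected regions.

2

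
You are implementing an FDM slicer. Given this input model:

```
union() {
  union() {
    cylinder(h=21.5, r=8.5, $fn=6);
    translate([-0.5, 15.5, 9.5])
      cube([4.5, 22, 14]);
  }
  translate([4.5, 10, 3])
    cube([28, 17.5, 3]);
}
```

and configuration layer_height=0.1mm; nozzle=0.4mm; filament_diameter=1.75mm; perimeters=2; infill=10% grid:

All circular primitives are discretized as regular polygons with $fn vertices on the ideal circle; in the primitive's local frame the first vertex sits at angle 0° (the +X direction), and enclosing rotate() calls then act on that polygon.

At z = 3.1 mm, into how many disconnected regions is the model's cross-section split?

At z = 3.1 mm: the r=8.5 cylinder contributes a regular 6-gon of circumradius 8.5; the cube at (-0.5, 15.5) does not reach this height (z outside [9.5, 23.5]); Merging all regions: only the r=8.5 cylinder is present, so the union is just that shape — 1 connected region; the cube at (4.5, 10) is present — its section is the full 28×17.5 rectangle; Combining (union): the 2 present regions are separate (no shared area or edge), so areas and boundary lengths simply add and each stays a separate island — 2 connected regions. The result has 2 disconnected regions.

2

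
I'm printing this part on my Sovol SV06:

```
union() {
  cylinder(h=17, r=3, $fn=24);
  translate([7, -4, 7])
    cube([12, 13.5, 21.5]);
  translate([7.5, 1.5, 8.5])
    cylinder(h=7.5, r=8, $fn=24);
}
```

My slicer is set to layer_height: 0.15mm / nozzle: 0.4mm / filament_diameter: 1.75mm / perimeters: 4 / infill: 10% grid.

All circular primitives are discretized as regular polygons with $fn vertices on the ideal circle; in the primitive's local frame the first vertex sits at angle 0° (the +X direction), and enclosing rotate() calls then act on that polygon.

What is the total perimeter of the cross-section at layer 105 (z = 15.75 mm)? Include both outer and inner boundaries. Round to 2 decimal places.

66.15 mm

At z = 15.75 mm: the r=3 cylinder gives a regular 24-gon of circumradius 3 (constant along its height) (perimeter = 2·24·3.000·sin(180°/24) = 18.80 mm); the 12×13.5 cube at (7, -4) contributes its full rectangle (perimeter 51.00 mm); the cylinder at (7.5, 1.5): section is a regular 24-gon, circumradius r=8 (perimeter = 2·24·8.000·sin(180°/24) = 50.12 mm); Taking the union: the regions partially overlap (shared area 111.04 mm²), so the edge portions inside another operand are dropped and the merged outline is re-measured after clipping — boundary = 66.15 mm. Overall, the cross-section is a single solid region. Total boundary length (outer) = 66.15 mm.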